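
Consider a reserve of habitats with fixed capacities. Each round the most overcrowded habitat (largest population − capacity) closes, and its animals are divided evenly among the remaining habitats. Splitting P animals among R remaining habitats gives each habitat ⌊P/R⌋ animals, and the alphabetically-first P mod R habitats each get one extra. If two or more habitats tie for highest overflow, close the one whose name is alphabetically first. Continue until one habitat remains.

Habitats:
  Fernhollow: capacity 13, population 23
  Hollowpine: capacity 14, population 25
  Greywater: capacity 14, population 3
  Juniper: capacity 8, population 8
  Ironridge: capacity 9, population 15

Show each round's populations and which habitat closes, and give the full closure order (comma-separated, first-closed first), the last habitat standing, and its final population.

Round 1: Fernhollow=23 Greywater=3 Hollowpine=25 Ironridge=15 Juniper=8 → close Hollowpine (overflow 11)
  25÷4 = 6 each, +1 to first 1
Round 2: Fernhollow=30 Greywater=9 Ironridge=21 Juniper=14 → close Fernhollow (overflow 17)
  30÷3 = 10 each, +1 to first 0
Round 3: Greywater=19 Ironridge=31 Juniper=24 → close Ironridge (overflow 22)
  31÷2 = 15 each, +1 to first 1
Round 4: Greywater=35 Juniper=39 → close Juniper (overflow 31)
  39÷1 = 39 each, +1 to first 0

Closure order: Hollowpine, Fernhollow, Ironridge, Juniper
Last habitat: Greywater with 74 animals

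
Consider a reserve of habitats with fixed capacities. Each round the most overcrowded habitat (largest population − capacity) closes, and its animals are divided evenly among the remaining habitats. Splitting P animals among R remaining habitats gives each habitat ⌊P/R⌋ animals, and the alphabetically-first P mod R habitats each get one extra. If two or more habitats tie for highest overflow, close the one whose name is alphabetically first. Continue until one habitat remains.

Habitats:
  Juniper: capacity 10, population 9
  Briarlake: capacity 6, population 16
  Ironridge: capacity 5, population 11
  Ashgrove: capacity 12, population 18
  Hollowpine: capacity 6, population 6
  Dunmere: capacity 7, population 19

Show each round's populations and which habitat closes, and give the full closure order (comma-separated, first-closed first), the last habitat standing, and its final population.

Closure order: Dunmere, Briarlake, Ashgrove, Ironridge, Hollowpine
Last habitat: Juniper with 79 animals

Round 1: Ashgrove=18 Briarlake=16 Dunmere=19 Hollowpine=6 Ironridge=11 Juniper=9 → close Dunmere (overflow 12)
  19÷5 = 3 each, +1 to first 4
Round 2: Ashgrove=22 Briarlake=20 Hollowpine=10 Ironridge=15 Juniper=12 → close Briarlake (overflow 14)
  20÷4 = 5 each, +1 to first 0
Round 3: Ashgrove=27 Hollowpine=15 Ironridge=20 Juniper=17 → close Ashgrove (overflow 15)
  27÷3 = 9 each, +1 to first 0
Round 4: Hollowpine=24 Ironridge=29 Juniper=26 → close Ironridge (overflow 24)
  29÷2 = 14 each, +1 to first 1
Round 5: Hollowpine=39 Juniper=40 → close Hollowpine (overflow 33)
  39÷1 = 39 each, +1 to first 0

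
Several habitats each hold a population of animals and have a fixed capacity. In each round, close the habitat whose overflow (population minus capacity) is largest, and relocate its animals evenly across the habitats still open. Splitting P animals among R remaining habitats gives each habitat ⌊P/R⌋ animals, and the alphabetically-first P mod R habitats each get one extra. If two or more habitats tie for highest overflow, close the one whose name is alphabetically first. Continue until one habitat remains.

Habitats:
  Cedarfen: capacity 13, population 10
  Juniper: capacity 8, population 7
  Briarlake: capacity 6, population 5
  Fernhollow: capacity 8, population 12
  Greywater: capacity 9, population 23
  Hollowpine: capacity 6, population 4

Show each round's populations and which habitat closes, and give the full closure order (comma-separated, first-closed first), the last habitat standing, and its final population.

Round 1: Briarlake=5 Cedarfen=10 Fernhollow=12 Greywater=23 Hollowpine=4 Juniper=7 → close Greywater (overflow 14)
  23÷5 = 4 each, +1 to first 3
Round 2: Briarlake=10 Cedarfen=15 Fernhollow=17 Hollowpine=8 Juniper=11 → close Fernhollow (overflow 9)
  17÷4 = 4 each, +1 to first 1
Round 3: Briarlake=15 Cedarfen=19 Hollowpine=12 Juniper=15 → close Briarlake (overflow 9)
  15÷3 = 5 each, +1 to first 0
Round 4: Cedarfen=24 Hollowpine=17 Juniper=20 → close Juniper (overflow 12)
  20÷2 = 10 each, +1 to first 0
Round 5: Cedarfen=34 Hollowpine=27 → close Cedarfen (overflow 21)
  34÷1 = 34 each, +1 to first 0

Closure order: Greywater, Fernhollow, Briarlake, Juniper, Cedarfen
Last habitat: Hollowpine with 61 animals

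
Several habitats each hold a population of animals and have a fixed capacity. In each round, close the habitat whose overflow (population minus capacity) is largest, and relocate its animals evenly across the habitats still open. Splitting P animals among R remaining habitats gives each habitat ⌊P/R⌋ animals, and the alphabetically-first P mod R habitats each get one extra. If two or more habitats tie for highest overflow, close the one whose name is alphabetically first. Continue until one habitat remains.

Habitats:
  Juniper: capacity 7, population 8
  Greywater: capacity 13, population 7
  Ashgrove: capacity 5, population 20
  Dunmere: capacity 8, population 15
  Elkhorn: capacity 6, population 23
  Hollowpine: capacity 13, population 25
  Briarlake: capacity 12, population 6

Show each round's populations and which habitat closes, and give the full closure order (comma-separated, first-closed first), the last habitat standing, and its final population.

Closure order: Elkhorn, Ashgrove, Hollowpine, Dunmere, Juniper, Briarlake
Last habitat: Greywater with 104 animals

Round 1: Ashgrove=20 Briarlake=6 Dunmere=15 Elkhorn=23 Greywater=7 Hollowpine=25 Juniper=8 → close Elkhorn (overflow 17)
  23÷6 = 3 each, +1 to first 5
Round 2: Ashgrove=24 Briarlake=10 Dunmere=19 Greywater=11 Hollowpine=29 Juniper=11 → close Ashgrove (overflow 19)
  24÷5 = 4 each, +1 to first 4
Round 3: Briarlake=15 Dunmere=24 Greywater=16 Hollowpine=34 Juniper=15 → close Hollowpine (overflow 21)
  34÷4 = 8 each, +1 to first 2
Round 4: Briarlake=24 Dunmere=33 Greywater=24 Juniper=23 → close Dunmere (overflow 25)
  33÷3 = 11 each, +1 to first 0
Round 5: Briarlake=35 Greywater=35 Juniper=34 → close Juniper (overflow 27)
  34÷2 = 17 each, +1 to first 0
Round 6: Briarlake=52 Greywater=52 → close Briarlake (overflow 40)
  52÷1 = 52 each, +1 to first 0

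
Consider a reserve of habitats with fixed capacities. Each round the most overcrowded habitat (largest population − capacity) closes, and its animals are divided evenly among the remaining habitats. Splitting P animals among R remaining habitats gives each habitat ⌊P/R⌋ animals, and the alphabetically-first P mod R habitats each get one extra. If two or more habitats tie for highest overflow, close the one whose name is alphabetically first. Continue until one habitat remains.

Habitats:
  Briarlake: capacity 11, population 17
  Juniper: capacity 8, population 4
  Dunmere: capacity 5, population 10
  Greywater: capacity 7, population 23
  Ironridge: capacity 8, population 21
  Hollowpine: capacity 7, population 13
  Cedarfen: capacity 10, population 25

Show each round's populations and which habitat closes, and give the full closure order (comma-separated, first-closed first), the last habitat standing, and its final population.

Closure order: Greywater, Cedarfen, Ironridge, Briarlake, Hollowpine, Dunmere
Last habitat: Juniper with 113 animals

Round 1: Briarlake=17 Cedarfen=25 Dunmere=10 Greywater=23 Hollowpine=13 Ironridge=21 Juniper=4 → close Greywater (overflow 16)
  23÷6 = 3 each, +1 to first 5
Round 2: Briarlake=21 Cedarfen=29 Dunmere=14 Hollowpine=17 Ironridge=25 Juniper=7 → close Cedarfen (overflow 19)
  29÷5 = 5 each, +1 to first 4
Round 3: Briarlake=27 Dunmere=20 Hollowpine=23 Ironridge=31 Juniper=12 → close Ironridge (overflow 23)
  31÷4 = 7 each, +1 to first 3
Round 4: Briarlake=35 Dunmere=28 Hollowpine=31 Juniper=19 → close Briarlake (overflow 24)
  35÷3 = 11 each, +1 to first 2
Round 5: Dunmere=40 Hollowpine=43 Juniper=30 → close Hollowpine (overflow 36)
  43÷2 = 21 each, +1 to first 1
Round 6: Dunmere=62 Juniper=51 → close Dunmere (overflow 57)
  62÷1 = 62 each, +1 to first 0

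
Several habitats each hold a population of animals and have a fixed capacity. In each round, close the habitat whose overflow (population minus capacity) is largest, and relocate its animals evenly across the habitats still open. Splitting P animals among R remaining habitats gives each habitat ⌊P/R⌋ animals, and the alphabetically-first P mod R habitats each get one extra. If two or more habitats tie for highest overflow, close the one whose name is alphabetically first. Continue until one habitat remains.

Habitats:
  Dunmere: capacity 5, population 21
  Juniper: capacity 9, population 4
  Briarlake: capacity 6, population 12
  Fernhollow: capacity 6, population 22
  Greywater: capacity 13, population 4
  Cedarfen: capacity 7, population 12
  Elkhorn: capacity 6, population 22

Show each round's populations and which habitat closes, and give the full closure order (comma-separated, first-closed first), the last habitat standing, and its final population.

Closure order: Dunmere, Elkhorn, Fernhollow, Briarlake, Cedarfen, Juniper
Last habitat: Greywater with 97 animals

Round 1: Briarlake=12 Cedarfen=12 Dunmere=21 Elkhorn=22 Fernhollow=22 Greywater=4 Juniper=4 → close Dunmere (overflow 16)
  21÷6 = 3 each, +1 to first 3
Round 2: Briarlake=16 Cedarfen=16 Elkhorn=26 Fernhollow=25 Greywater=7 Juniper=7 → close Elkhorn (overflow 20)
  26÷5 = 5 each, +1 to first 1
Round 3: Briarlake=22 Cedarfen=21 Fernhollow=30 Greywater=12 Juniper=12 → close Fernhollow (overflow 24)
  30÷4 = 7 each, +1 to first 2
Round 4: Briarlake=30 Cedarfen=29 Greywater=19 Juniper=19 → close Briarlake (overflow 24)
  30÷3 = 10 each, +1 to first 0
Round 5: Cedarfen=39 Greywater=29 Juniper=29 → close Cedarfen (overflow 32)
  39÷2 = 19 each, +1 to first 1
Round 6: Greywater=49 Juniper=48 → close Juniper (overflow 39)
  48÷1 = 48 each, +1 to first 0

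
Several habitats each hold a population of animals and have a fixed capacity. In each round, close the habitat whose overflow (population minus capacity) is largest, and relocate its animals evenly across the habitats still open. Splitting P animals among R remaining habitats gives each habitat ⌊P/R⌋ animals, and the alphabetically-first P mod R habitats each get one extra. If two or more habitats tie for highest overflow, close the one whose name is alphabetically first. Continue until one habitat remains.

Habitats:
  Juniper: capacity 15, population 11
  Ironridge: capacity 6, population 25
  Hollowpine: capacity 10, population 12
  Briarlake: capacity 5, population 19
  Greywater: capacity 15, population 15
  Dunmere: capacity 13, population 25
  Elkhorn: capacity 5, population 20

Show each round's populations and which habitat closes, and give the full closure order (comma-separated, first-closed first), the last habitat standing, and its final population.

Closure order: Ironridge, Briarlake, Elkhorn, Dunmere, Hollowpine, Greywater
Last habitat: Juniper with 127 animals

Round 1: Briarlake=19 Dunmere=25 Elkhorn=20 Greywater=15 Hollowpine=12 Ironridge=25 Juniper=11 → close Ironridge (overflow 19)
  25÷6 = 4 each, +1 to first 1
Round 2: Briarlake=24 Dunmere=29 Elkhorn=24 Greywater=19 Hollowpine=16 Juniper=15 → close Briarlake (overflow 19)
  24÷5 = 4 each, +1 to first 4
Round 3: Dunmere=34 Elkhorn=29 Greywater=24 Hollowpine=21 Juniper=19 → close Elkhorn (overflow 24)
  29÷4 = 7 each, +1 to first 1
Round 4: Dunmere=42 Greywater=31 Hollowpine=28 Juniper=26 → close Dunmere (overflow 29)
  42÷3 = 14 each, +1 to first 0
Round 5: Greywater=45 Hollowpine=42 Juniper=40 → close Hollowpine (overflow 32)
  42÷2 = 21 each, +1 to first 0
Round 6: Greywater=66 Juniper=61 → close Greywater (overflow 51)
  66÷1 = 66 each, +1 to first 0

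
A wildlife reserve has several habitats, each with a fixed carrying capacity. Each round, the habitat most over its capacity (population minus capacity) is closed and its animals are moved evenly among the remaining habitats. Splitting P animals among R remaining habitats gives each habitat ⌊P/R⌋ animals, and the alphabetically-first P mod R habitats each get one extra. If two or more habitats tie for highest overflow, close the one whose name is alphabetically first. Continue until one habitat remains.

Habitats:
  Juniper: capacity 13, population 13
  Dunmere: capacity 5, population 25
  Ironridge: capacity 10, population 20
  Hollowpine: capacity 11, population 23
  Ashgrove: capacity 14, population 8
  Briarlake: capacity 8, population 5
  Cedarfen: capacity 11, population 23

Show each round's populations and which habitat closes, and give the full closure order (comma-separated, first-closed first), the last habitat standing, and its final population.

Closure order: Dunmere, Cedarfen, Hollowpine, Ironridge, Juniper, Briarlake
Last habitat: Ashgrove with 117 animals

Round 1: Ashgrove=8 Briarlake=5 Cedarfen=23 Dunmere=25 Hollowpine=23 Ironridge=20 Juniper=13 → close Dunmere (overflow 20)
  25÷6 = 4 each, +1 to first 1
Round 2: Ashgrove=13 Briarlake=9 Cedarfen=27 Hollowpine=27 Ironridge=24 Juniper=17 → close Cedarfen (overflow 16)
  27÷5 = 5 each, +1 to first 2
Round 3: Ashgrove=19 Briarlake=15 Hollowpine=32 Ironridge=29 Juniper=22 → close Hollowpine (overflow 21)
  32÷4 = 8 each, +1 to first 0
Round 4: Ashgrove=27 Briarlake=23 Ironridge=37 Juniper=30 → close Ironridge (overflow 27)
  37÷3 = 12 each, +1 to first 1
Round 5: Ashgrove=40 Briarlake=35 Juniper=42 → close Juniper (overflow 29)
  42÷2 = 21 each, +1 to first 0
Round 6: Ashgrove=61 Briarlake=56 → close Briarlake (overflow 48)
  56÷1 = 56 each, +1 to first 0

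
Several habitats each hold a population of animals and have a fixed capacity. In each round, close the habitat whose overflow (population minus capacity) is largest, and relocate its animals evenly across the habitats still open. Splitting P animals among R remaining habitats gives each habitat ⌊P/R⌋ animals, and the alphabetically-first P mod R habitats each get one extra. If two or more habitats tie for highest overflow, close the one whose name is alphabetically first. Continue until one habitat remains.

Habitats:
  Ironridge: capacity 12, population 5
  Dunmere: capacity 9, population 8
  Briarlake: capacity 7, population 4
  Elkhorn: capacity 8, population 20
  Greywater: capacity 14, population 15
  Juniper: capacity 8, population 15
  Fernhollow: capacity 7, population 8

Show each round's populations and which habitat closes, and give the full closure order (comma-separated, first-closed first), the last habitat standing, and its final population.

Closure order: Elkhorn, Juniper, Fernhollow, Dunmere, Greywater, Briarlake
Last habitat: Ironridge with 75 animals

Round 1: Briarlake=4 Dunmere=8 Elkhorn=20 Fernhollow=8 Greywater=15 Ironridge=5 Juniper=15 → close Elkhorn (overflow 12)
  20÷6 = 3 each, +1 to first 2
Round 2: Briarlake=8 Dunmere=12 Fernhollow=11 Greywater=18 Ironridge=8 Juniper=18 → close Juniper (overflow 10)
  18÷5 = 3 each, +1 to first 3
Round 3: Briarlake=12 Dunmere=16 Fernhollow=15 Greywater=21 Ironridge=11 → close Fernhollow (overflow 8)
  15÷4 = 3 each, +1 to first 3
Round 4: Briarlake=16 Dunmere=20 Greywater=25 Ironridge=14 → close Dunmere (overflow 11)
  20÷3 = 6 each, +1 to first 2
Round 5: Briarlake=23 Greywater=32 Ironridge=20 → close Greywater (overflow 18)
  32÷2 = 16 each, +1 to first 0
Round 6: Briarlake=39 Ironridge=36 → close Briarlake (overflow 32)
  39÷1 = 39 each, +1 to first 0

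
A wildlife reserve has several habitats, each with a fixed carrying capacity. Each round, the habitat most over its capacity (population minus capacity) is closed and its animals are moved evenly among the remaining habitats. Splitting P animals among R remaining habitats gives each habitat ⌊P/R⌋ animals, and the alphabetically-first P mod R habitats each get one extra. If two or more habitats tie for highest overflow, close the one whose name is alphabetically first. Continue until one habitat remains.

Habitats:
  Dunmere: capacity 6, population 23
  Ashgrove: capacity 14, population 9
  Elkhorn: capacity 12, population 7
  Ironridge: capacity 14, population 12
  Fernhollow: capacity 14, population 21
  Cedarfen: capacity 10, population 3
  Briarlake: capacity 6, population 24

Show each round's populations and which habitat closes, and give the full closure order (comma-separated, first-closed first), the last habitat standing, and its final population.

Round 1: Ashgrove=9 Briarlake=24 Cedarfen=3 Dunmere=23 Elkhorn=7 Fernhollow=21 Ironridge=12 → close Briarlake (overflow 18)
  24÷6 = 4 each, +1 to first 0
Round 2: Ashgrove=13 Cedarfen=7 Dunmere=27 Elkhorn=11 Fernhollow=25 Ironridge=16 → close Dunmere (overflow 21)
  27÷5 = 5 each, +1 to first 2
Round 3: Ashgrove=19 Cedarfen=13 Elkhorn=16 Fernhollow=30 Ironridge=21 → close Fernhollow (overflow 16)
  30÷4 = 7 each, +1 to first 2
Round 4: Ashgrove=27 Cedarfen=21 Elkhorn=23 Ironridge=28 → close Ironridge (overflow 14)
  28÷3 = 9 each, +1 to first 1
Round 5: Ashgrove=37 Cedarfen=30 Elkhorn=32 → close Ashgrove (overflow 23)
  37÷2 = 18 each, +1 to first 1
Round 6: Cedarfen=49 Elkhorn=50 → close Cedarfen (overflow 39)
  49÷1 = 49 each, +1 to first 0

Closure order: Briarlake, Dunmere, Fernhollow, Ironridge, Ashgrove, Cedarfen
Last habitat: Elkhorn with 99 animals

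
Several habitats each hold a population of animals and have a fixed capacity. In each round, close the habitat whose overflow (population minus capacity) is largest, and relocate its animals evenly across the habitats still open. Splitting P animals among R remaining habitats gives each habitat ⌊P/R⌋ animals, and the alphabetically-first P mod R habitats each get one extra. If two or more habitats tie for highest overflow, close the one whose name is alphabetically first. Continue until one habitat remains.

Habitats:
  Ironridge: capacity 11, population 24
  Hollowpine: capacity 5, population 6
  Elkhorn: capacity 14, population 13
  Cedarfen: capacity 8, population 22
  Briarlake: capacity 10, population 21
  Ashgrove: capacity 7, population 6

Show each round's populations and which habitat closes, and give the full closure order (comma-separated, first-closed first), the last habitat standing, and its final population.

Round 1: Ashgrove=6 Briarlake=21 Cedarfen=22 Elkhorn=13 Hollowpine=6 Ironridge=24 → close Cedarfen (overflow 14)
  22÷5 = 4 each, +1 to first 2
Round 2: Ashgrove=11 Briarlake=26 Elkhorn=17 Hollowpine=10 Ironridge=28 → close Ironridge (overflow 17)
  28÷4 = 7 each, +1 to first 0
Round 3: Ashgrove=18 Briarlake=33 Elkhorn=24 Hollowpine=17 → close Briarlake (overflow 23)
  33÷3 = 11 each, +1 to first 0
Round 4: Ashgrove=29 Elkhorn=35 Hollowpine=28 → close Hollowpine (overflow 23)
  28÷2 = 14 each, +1 to first 0
Round 5: Ashgrove=43 Elkhorn=49 → close Ashgrove (overflow 36)
  43÷1 = 43 each, +1 to first 0

Closure order: Cedarfen, Ironridge, Briarlake, Hollowpine, Ashgrove
Last habitat: Elkhorn with 92 animals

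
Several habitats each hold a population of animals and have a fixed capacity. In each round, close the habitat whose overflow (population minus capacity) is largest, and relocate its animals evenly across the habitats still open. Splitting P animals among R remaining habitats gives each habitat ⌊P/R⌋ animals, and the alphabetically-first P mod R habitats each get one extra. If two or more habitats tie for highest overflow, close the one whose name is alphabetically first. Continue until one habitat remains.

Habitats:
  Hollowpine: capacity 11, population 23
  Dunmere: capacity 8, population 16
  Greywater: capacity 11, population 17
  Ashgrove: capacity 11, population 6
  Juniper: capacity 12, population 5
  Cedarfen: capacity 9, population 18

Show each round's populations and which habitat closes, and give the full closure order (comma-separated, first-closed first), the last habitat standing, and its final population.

Closure order: Hollowpine, Cedarfen, Dunmere, Greywater, Ashgrove
Last habitat: Juniper with 85 animals

Round 1: Ashgrove=6 Cedarfen=18 Dunmere=16 Greywater=17 Hollowpine=23 Juniper=5 → close Hollowpine (overflow 12)
  23÷5 = 4 each, +1 to first 3
Round 2: Ashgrove=11 Cedarfen=23 Dunmere=21 Greywater=21 Juniper=9 → close Cedarfen (overflow 14)
  23÷4 = 5 each, +1 to first 3
Round 3: Ashgrove=17 Dunmere=27 Greywater=27 Juniper=14 → close Dunmere (overflow 19)
  27÷3 = 9 each, +1 to first 0
Round 4: Ashgrove=26 Greywater=36 Juniper=23 → close Greywater (overflow 25)
  36÷2 = 18 each, +1 to first 0
Round 5: Ashgrove=44 Juniper=41 → close Ashgrove (overflow 33)
  44÷1 = 44 each, +1 to first 0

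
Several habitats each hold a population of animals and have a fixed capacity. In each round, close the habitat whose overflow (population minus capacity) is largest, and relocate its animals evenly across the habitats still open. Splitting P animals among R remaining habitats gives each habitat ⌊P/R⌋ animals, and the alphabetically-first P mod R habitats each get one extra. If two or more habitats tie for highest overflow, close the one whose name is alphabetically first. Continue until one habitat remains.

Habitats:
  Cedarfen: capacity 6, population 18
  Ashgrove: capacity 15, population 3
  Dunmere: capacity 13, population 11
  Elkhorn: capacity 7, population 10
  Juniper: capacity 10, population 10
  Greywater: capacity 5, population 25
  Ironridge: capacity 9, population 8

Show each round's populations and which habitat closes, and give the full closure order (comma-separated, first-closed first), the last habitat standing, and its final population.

Round 1: Ashgrove=3 Cedarfen=18 Dunmere=11 Elkhorn=10 Greywater=25 Ironridge=8 Juniper=10 → close Greywater (overflow 20)
  25÷6 = 4 each, +1 to first 1
Round 2: Ashgrove=8 Cedarfen=22 Dunmere=15 Elkhorn=14 Ironridge=12 Juniper=14 → close Cedarfen (overflow 16)
  22÷5 = 4 each, +1 to first 2
Round 3: Ashgrove=13 Dunmere=20 Elkhorn=18 Ironridge=16 Juniper=18 → close Elkhorn (overflow 11)
  18÷4 = 4 each, +1 to first 2
Round 4: Ashgrove=18 Dunmere=25 Ironridge=20 Juniper=22 → close Dunmere (overflow 12)
  25÷3 = 8 each, +1 to first 1
Round 5: Ashgrove=27 Ironridge=28 Juniper=30 → close Juniper (overflow 20)
  30÷2 = 15 each, +1 to first 0
Round 6: Ashgrove=42 Ironridge=43 → close Ironridge (overflow 34)
  43÷1 = 43 each, +1 to first 0

Closure order: Greywater, Cedarfen, Elkhorn, Dunmere, Juniper, Ironridge
Last habitat: Ashgrove with 85 animals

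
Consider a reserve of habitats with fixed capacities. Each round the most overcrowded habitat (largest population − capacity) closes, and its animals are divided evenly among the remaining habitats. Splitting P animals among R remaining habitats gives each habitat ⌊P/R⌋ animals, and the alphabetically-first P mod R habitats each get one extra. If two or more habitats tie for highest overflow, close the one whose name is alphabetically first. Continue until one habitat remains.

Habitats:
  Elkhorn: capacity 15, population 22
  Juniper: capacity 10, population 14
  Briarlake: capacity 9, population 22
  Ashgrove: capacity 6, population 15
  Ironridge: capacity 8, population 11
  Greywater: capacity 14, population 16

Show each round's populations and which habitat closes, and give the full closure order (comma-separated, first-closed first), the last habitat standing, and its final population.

Round 1: Ashgrove=15 Briarlake=22 Elkhorn=22 Greywater=16 Ironridge=11 Juniper=14 → close Briarlake (overflow 13)
  22÷5 = 4 each, +1 to first 2
Round 2: Ashgrove=20 Elkhorn=27 Greywater=20 Ironridge=15 Juniper=18 → close Ashgrove (overflow 14)
  20÷4 = 5 each, +1 to first 0
Round 3: Elkhorn=32 Greywater=25 Ironridge=20 Juniper=23 → close Elkhorn (overflow 17)
  32÷3 = 10 each, +1 to first 2
Round 4: Greywater=36 Ironridge=31 Juniper=33 → close Ironridge (overflow 23)
  31÷2 = 15 each, +1 to first 1
Round 5: Greywater=52 Juniper=48 → close Greywater (overflow 38)
  52÷1 = 52 each, +1 to first 0

Closure order: Briarlake, Ashgrove, Elkhorn, Ironridge, Greywater
Last habitat: Juniper with 100 animals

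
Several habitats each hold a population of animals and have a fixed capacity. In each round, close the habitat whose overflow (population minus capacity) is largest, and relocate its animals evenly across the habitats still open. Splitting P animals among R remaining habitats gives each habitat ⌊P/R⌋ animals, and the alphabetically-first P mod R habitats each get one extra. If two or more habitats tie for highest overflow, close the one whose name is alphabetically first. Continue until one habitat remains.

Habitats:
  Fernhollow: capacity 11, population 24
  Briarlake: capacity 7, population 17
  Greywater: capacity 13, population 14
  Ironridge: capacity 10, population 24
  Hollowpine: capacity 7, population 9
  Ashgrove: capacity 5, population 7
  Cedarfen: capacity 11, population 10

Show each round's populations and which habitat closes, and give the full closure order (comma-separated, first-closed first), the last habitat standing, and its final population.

Round 1: Ashgrove=7 Briarlake=17 Cedarfen=10 Fernhollow=24 Greywater=14 Hollowpine=9 Ironridge=24 → close Ironridge (overflow 14)
  24÷6 = 4 each, +1 to first 0
Round 2: Ashgrove=11 Briarlake=21 Cedarfen=14 Fernhollow=28 Greywater=18 Hollowpine=13 → close Fernhollow (overflow 17)
  28÷5 = 5 each, +1 to first 3
Round 3: Ashgrove=17 Briarlake=27 Cedarfen=20 Greywater=23 Hollowpine=18 → close Briarlake (overflow 20)
  27÷4 = 6 each, +1 to first 3
Round 4: Ashgrove=24 Cedarfen=27 Greywater=30 Hollowpine=24 → close Ashgrove (overflow 19)
  24÷3 = 8 each, +1 to first 0
Round 5: Cedarfen=35 Greywater=38 Hollowpine=32 → close Greywater (overflow 25)
  38÷2 = 19 each, +1 to first 0
Round 6: Cedarfen=54 Hollowpine=51 → close Hollowpine (overflow 44)
  51÷1 = 51 each, +1 to first 0

Closure order: Ironridge, Fernhollow, Briarlake, Ashgrove, Greywater, Hollowpine
Last habitat: Cedarfen with 105 animals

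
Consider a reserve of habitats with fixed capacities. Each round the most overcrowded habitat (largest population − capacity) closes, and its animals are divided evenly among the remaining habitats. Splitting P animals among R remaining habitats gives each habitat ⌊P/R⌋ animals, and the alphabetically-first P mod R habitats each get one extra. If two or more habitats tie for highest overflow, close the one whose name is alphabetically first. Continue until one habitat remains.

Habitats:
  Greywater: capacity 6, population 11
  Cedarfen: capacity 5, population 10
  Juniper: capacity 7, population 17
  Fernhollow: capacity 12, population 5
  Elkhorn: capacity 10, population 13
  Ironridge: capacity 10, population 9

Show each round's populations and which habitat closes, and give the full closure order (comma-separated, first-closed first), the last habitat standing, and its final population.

Round 1: Cedarfen=10 Elkhorn=13 Fernhollow=5 Greywater=11 Ironridge=9 Juniper=17 → close Juniper (overflow 10)
  17÷5 = 3 each, +1 to first 2
Round 2: Cedarfen=14 Elkhorn=17 Fernhollow=8 Greywater=14 Ironridge=12 → close Cedarfen (overflow 9)
  14÷4 = 3 each, +1 to first 2
Round 3: Elkhorn=21 Fernhollow=12 Greywater=17 Ironridge=15 → close Elkhorn (overflow 11)
  21÷3 = 7 each, +1 to first 0
Round 4: Fernhollow=19 Greywater=24 Ironridge=22 → close Greywater (overflow 18)
  24÷2 = 12 each, +1 to first 0
Round 5: Fernhollow=31 Ironridge=34 → close Ironridge (overflow 24)
  34÷1 = 34 each, +1 to first 0

Closure order: Juniper, Cedarfen, Elkhorn, Greywater, Ironridge
Last habitat: Fernhollow with 65 animals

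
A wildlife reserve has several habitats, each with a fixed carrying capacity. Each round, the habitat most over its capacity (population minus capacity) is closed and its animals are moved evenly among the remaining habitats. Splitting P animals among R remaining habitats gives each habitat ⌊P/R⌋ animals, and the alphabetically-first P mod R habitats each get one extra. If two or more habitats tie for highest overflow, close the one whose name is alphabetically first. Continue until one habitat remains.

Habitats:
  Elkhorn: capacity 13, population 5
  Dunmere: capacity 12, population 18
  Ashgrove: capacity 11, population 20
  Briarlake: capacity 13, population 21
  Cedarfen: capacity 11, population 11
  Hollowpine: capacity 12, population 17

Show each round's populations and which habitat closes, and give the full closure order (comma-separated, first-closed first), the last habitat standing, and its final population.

Round 1: Ashgrove=20 Briarlake=21 Cedarfen=11 Dunmere=18 Elkhorn=5 Hollowpine=17 → close Ashgrove (overflow 9)
  20÷5 = 4 each, +1 to first 0
Round 2: Briarlake=25 Cedarfen=15 Dunmere=22 Elkhorn=9 Hollowpine=21 → close Briarlake (overflow 12)
  25÷4 = 6 each, +1 to first 1
Round 3: Cedarfen=22 Dunmere=28 Elkhorn=15 Hollowpine=27 → close Dunmere (overflow 16)
  28÷3 = 9 each, +1 to first 1
Round 4: Cedarfen=32 Elkhorn=24 Hollowpine=36 → close Hollowpine (overflow 24)
  36÷2 = 18 each, +1 to first 0
Round 5: Cedarfen=50 Elkhorn=42 → close Cedarfen (overflow 39)
  50÷1 = 50 each, +1 to first 0

Closure order: Ashgrove, Briarlake, Dunmere, Hollowpine, Cedarfen
Last habitat: Elkhorn with 92 animals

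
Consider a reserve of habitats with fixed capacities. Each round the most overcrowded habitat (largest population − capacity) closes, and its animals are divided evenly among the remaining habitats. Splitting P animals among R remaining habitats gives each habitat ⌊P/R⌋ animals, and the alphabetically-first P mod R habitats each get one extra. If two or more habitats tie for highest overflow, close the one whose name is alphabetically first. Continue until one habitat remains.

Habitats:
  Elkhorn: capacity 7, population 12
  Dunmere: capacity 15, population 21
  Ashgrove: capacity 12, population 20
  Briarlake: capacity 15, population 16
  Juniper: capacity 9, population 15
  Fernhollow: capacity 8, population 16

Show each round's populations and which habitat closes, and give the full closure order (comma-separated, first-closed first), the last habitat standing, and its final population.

Closure order: Ashgrove, Fernhollow, Dunmere, Juniper, Elkhorn
Last habitat: Briarlake with 100 animals

Round 1: Ashgrove=20 Briarlake=16 Dunmere=21 Elkhorn=12 Fernhollow=16 Juniper=15 → close Ashgrove (overflow 8)
  20÷5 = 4 each, +1 to first 0
Round 2: Briarlake=20 Dunmere=25 Elkhorn=16 Fernhollow=20 Juniper=19 → close Fernhollow (overflow 12)
  20÷4 = 5 each, +1 to first 0
Round 3: Briarlake=25 Dunmere=30 Elkhorn=21 Juniper=24 → close Dunmere (overflow 15)
  30÷3 = 10 each, +1 to first 0
Round 4: Briarlake=35 Elkhorn=31 Juniper=34 → close Juniper (overflow 25)
  34÷2 = 17 each, +1 to first 0
Round 5: Briarlake=52 Elkhorn=48 → close Elkhorn (overflow 41)
  48÷1 = 48 each, +1 to first 0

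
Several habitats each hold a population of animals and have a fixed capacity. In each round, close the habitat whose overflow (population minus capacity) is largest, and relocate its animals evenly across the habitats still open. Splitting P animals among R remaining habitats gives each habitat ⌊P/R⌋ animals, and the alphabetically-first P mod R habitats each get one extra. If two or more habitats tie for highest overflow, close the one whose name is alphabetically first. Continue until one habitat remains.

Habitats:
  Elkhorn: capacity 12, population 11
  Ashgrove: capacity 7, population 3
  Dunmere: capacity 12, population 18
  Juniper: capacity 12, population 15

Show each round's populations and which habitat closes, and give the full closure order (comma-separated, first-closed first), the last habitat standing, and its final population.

Closure order: Dunmere, Juniper, Elkhorn
Last habitat: Ashgrove with 47 animals

Round 1: Ashgrove=3 Dunmere=18 Elkhorn=11 Juniper=15 → close Dunmere (overflow 6)
  18÷3 = 6 each, +1 to first 0
Round 2: Ashgrove=9 Elkhorn=17 Juniper=21 → close Juniper (overflow 9)
  21÷2 = 10 each, +1 to first 1
Round 3: Ashgrove=20 Elkhorn=27 → close Elkhorn (overflow 15)
  27÷1 = 27 each, +1 to first 0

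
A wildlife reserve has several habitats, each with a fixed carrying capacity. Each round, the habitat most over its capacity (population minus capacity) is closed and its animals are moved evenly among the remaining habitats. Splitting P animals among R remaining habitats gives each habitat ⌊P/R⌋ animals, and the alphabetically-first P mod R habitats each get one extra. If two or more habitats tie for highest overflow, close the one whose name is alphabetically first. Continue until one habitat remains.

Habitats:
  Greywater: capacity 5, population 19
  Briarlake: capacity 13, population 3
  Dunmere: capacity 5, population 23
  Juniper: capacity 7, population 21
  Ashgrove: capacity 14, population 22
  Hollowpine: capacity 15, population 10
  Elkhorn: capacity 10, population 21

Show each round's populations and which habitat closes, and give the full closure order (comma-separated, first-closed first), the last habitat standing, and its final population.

Closure order: Dunmere, Greywater, Juniper, Elkhorn, Ashgrove, Hollowpine
Last habitat: Briarlake with 119 animals

Round 1: Ashgrove=22 Briarlake=3 Dunmere=23 Elkhorn=21 Greywater=19 Hollowpine=10 Juniper=21 → close Dunmere (overflow 18)
  23÷6 = 3 each, +1 to first 5
Round 2: Ashgrove=26 Briarlake=7 Elkhorn=25 Greywater=23 Hollowpine=14 Juniper=24 → close Greywater (overflow 18)
  23÷5 = 4 each, +1 to first 3
Round 3: Ashgrove=31 Briarlake=12 Elkhorn=30 Hollowpine=18 Juniper=28 → close Juniper (overflow 21)
  28÷4 = 7 each, +1 to first 0
Round 4: Ashgrove=38 Briarlake=19 Elkhorn=37 Hollowpine=25 → close Elkhorn (overflow 27)
  37÷3 = 12 each, +1 to first 1
Round 5: Ashgrove=51 Briarlake=31 Hollowpine=37 → close Ashgrove (overflow 37)
  51÷2 = 25 each, +1 to first 1
Round 6: Briarlake=57 Hollowpine=62 → close Hollowpine (overflow 47)
  62÷1 = 62 each, +1 to first 0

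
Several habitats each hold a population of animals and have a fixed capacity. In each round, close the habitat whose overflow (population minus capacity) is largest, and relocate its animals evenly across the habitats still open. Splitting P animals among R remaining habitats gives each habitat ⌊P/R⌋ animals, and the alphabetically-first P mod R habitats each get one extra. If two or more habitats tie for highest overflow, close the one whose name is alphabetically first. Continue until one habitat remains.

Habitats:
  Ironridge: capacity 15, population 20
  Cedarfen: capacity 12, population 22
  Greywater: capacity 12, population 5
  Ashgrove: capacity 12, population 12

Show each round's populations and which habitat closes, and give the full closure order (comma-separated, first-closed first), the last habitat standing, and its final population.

Round 1: Ashgrove=12 Cedarfen=22 Greywater=5 Ironridge=20 → close Cedarfen (overflow 10)
  22÷3 = 7 each, +1 to first 1
Round 2: Ashgrove=20 Greywater=12 Ironridge=27 → close Ironridge (overflow 12)
  27÷2 = 13 each, +1 to first 1
Round 3: Ashgrove=34 Greywater=25 → close Ashgrove (overflow 22)
  34÷1 = 34 each, +1 to first 0

Closure order: Cedarfen, Ironridge, Ashgrove
Last habitat: Greywater with 59 animals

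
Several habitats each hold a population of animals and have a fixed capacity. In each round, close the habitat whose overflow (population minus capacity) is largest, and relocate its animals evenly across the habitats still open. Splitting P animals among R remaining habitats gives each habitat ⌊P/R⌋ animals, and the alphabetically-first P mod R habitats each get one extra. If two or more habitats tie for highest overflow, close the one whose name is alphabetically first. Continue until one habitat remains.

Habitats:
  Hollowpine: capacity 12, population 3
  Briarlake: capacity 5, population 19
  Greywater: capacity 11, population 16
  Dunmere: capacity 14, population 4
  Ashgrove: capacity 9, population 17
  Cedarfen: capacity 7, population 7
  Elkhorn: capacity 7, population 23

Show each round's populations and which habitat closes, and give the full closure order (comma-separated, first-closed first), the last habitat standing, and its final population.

Round 1: Ashgrove=17 Briarlake=19 Cedarfen=7 Dunmere=4 Elkhorn=23 Greywater=16 Hollowpine=3 → close Elkhorn (overflow 16)
  23÷6 = 3 each, +1 to first 5
Round 2: Ashgrove=21 Briarlake=23 Cedarfen=11 Dunmere=8 Greywater=20 Hollowpine=6 → close Briarlake (overflow 18)
  23÷5 = 4 each, +1 to first 3
Round 3: Ashgrove=26 Cedarfen=16 Dunmere=13 Greywater=24 Hollowpine=10 → close Ashgrove (overflow 17)
  26÷4 = 6 each, +1 to first 2
Round 4: Cedarfen=23 Dunmere=20 Greywater=30 Hollowpine=16 → close Greywater (overflow 19)
  30÷3 = 10 each, +1 to first 0
Round 5: Cedarfen=33 Dunmere=30 Hollowpine=26 → close Cedarfen (overflow 26)
  33÷2 = 16 each, +1 to first 1
Round 6: Dunmere=47 Hollowpine=42 → close Dunmere (overflow 33)
  47÷1 = 47 each, +1 to first 0

Closure order: Elkhorn, Briarlake, Ashgrove, Greywater, Cedarfen, Dunmere
Last habitat: Hollowpine with 89 animals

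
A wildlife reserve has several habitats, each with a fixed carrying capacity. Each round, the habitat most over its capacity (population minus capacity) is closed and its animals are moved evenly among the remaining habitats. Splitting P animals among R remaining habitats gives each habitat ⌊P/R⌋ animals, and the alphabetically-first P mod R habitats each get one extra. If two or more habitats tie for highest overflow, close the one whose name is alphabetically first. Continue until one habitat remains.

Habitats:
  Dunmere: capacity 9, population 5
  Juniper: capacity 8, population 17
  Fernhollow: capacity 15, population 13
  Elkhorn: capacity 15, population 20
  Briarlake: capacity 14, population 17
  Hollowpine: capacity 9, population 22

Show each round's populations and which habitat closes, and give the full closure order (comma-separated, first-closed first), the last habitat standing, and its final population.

Round 1: Briarlake=17 Dunmere=5 Elkhorn=20 Fernhollow=13 Hollowpine=22 Juniper=17 → close Hollowpine (overflow 13)
  22÷5 = 4 each, +1 to first 2
Round 2: Briarlake=22 Dunmere=10 Elkhorn=24 Fernhollow=17 Juniper=21 → close Juniper (overflow 13)
  21÷4 = 5 each, +1 to first 1
Round 3: Briarlake=28 Dunmere=15 Elkhorn=29 Fernhollow=22 → close Briarlake (overflow 14)
  28÷3 = 9 each, +1 to first 1
Round 4: Dunmere=25 Elkhorn=38 Fernhollow=31 → close Elkhorn (overflow 23)
  38÷2 = 19 each, +1 to first 0
Round 5: Dunmere=44 Fernhollow=50 → close Dunmere (overflow 35)
  44÷1 = 44 each, +1 to first 0

Closure order: Hollowpine, Juniper, Briarlake, Elkhorn, Dunmere
Last habitat: Fernhollow with 94 animals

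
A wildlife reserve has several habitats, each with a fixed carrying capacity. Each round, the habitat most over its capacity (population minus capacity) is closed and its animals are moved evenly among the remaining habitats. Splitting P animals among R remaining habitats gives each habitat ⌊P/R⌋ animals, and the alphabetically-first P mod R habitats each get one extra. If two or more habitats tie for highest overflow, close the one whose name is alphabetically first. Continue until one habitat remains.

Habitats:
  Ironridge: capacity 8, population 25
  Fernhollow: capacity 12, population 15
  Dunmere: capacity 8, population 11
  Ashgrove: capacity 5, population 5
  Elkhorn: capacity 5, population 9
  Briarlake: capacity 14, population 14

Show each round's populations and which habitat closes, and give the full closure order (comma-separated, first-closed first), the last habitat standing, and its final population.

Closure order: Ironridge, Elkhorn, Dunmere, Fernhollow, Ashgrove
Last habitat: Briarlake with 79 animals

Round 1: Ashgrove=5 Briarlake=14 Dunmere=11 Elkhorn=9 Fernhollow=15 Ironridge=25 → close Ironridge (overflow 17)
  25÷5 = 5 each, +1 to first 0
Round 2: Ashgrove=10 Briarlake=19 Dunmere=16 Elkhorn=14 Fernhollow=20 → close Elkhorn (overflow 9)
  14÷4 = 3 each, +1 to first 2
Round 3: Ashgrove=14 Briarlake=23 Dunmere=19 Fernhollow=23 → close Dunmere (overflow 11)
  19÷3 = 6 each, +1 to first 1
Round 4: Ashgrove=21 Briarlake=29 Fernhollow=29 → close Fernhollow (overflow 17)
  29÷2 = 14 each, +1 to first 1
Round 5: Ashgrove=36 Briarlake=43 → close Ashgrove (overflow 31)
  36÷1 = 36 each, +1 to first 0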